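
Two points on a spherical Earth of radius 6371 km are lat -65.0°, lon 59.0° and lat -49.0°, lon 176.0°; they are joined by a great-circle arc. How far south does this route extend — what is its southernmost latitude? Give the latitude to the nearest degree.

≈ -73°

The great circle lies in the plane with unit normal n̂ = (p₁ × p₂)/|p₁ × p₂|.
Here n̂_z ≈ +0.298; the vertex latitude is φ_max = arccos|n̂_z| ≈ 72.7°.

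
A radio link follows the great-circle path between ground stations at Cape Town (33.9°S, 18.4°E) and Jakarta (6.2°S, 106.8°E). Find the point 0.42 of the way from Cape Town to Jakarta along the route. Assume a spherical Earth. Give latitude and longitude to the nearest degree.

Write both endpoints as unit vectors p₁, p₂ with components (cos φ cos λ, cos φ sin λ, sin φ).
The central angle between the endpoints is δ = arccos(p₁·p₂) ≈ 1.487 rad (85.2°).
Interpolate at f = 0.42 with slerp weights a = sin((1−f)δ)/sin δ ≈ 0.762, b = sin(fδ)/sin δ ≈ 0.587.
p = a·p₁ + b·p₂ ≈ (0.432, 0.758, -0.489); φ = arcsin(p_z) ≈ -29.24°, λ = atan2(p_y, p_x) ≈ 60.35°.

≈ 29°S, 60°E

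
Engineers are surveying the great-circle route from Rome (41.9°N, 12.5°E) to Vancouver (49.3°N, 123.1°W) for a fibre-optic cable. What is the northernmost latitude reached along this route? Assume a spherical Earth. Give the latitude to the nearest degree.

≈ 70°N

The great circle lies in the plane with unit normal n̂ = (p₁ × p₂)/|p₁ × p₂|.
Here n̂_z ≈ -0.344; the vertex latitude is φ_max = arccos|n̂_z| ≈ 69.9°.
Check via Clairaut: cos φ_max = |cos φ₁| · sin C = cos(41.9°)·sin(27.5°) ≈ 0.344, again giving ≈ 69.9°.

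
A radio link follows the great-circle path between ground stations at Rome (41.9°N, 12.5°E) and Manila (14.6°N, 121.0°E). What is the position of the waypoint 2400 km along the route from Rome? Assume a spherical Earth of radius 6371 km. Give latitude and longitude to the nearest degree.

The haversine formula gives a central angle δ ≈ 1.631 rad (93.5°) between the endpoints. The total great-circle distance is δ·R ≈ 1.631 × 6371 ≈ 10391 km, so the target fraction is f = 2400/10391 ≈ 0.231.
Interpolate at f ≈ 0.231 with slerp weights a = sin((1−f)δ)/sin δ ≈ 0.952, b = sin(fδ)/sin δ ≈ 0.369.
p = a·p₁ + b·p₂ ≈ (0.508, 0.459, 0.729); φ = arcsin(p_z) ≈ 46.78°, λ = atan2(p_y, p_x) ≈ 42.09°.

≈ 47°N, 42°E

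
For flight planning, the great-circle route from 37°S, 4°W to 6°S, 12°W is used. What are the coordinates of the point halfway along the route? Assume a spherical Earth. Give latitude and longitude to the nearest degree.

Convert each endpoint to a unit vector on the sphere (x = cos φ cos λ, y = cos φ sin λ, z = sin φ).
The central angle between the endpoints is δ = arccos(p₁·p₂) ≈ 0.556 rad (31.8°).
Interpolate at f = 1/2 with slerp weights a = sin((1−f)δ)/sin δ ≈ 0.520, b = sin(fδ)/sin δ ≈ 0.520.
p = a·p₁ + b·p₂ ≈ (0.920, -0.136, -0.367); φ = arcsin(p_z) ≈ -21.55°, λ = atan2(p_y, p_x) ≈ -8.44°.

≈ 22°S, 8°W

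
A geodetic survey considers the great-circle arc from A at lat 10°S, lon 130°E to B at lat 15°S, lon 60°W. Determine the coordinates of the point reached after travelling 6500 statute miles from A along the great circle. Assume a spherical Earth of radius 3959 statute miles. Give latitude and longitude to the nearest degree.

Write both endpoints as unit vectors p₁, p₂ with components (cos φ cos λ, cos φ sin λ, sin φ).
The central angle between the endpoints is δ = arccos(p₁·p₂) ≈ 2.672 rad (153.1°). The total great-circle distance is δ·R ≈ 2.672 × 3959 ≈ 10579 mi, so the target fraction is f = 6500/10579 ≈ 0.614.
Interpolate at f ≈ 0.614 with slerp weights a = sin((1−f)δ)/sin δ ≈ 1.896, b = sin(fδ)/sin δ ≈ 2.205.
p = a·p₁ + b·p₂ ≈ (-0.135, -0.415, -0.900); φ = arcsin(p_z) ≈ -64.15°, λ = atan2(p_y, p_x) ≈ -108.04°.

≈ lat 64°S, lon 108°W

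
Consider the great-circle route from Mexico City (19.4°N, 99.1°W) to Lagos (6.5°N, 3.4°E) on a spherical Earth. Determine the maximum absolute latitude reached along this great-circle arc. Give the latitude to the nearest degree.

The great circle lies in the plane with unit normal n̂ = (p₁ × p₂)/|p₁ × p₂|.
Here n̂_z ≈ +0.928; the vertex latitude is φ_max = arccos|n̂_z| ≈ 21.9°.

≈ 22°N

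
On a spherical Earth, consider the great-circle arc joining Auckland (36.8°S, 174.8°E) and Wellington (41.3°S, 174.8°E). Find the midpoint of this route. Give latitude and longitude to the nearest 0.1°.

Convert each endpoint to a unit vector on the sphere (x = cos φ cos λ, y = cos φ sin λ, z = sin φ).
The central angle between the endpoints is δ = arccos(p₁·p₂) ≈ 0.079 rad (4.5°).
Interpolate at f = 1/2 with slerp weights a = sin((1−f)δ)/sin δ ≈ 0.500, b = sin(fδ)/sin δ ≈ 0.500.
p = a·p₁ + b·p₂ ≈ (-0.773, 0.070, -0.630); φ = arcsin(p_z) ≈ -39.05°, λ = atan2(p_y, p_x) ≈ 174.80°.

≈ (39.0°S, 174.8°E)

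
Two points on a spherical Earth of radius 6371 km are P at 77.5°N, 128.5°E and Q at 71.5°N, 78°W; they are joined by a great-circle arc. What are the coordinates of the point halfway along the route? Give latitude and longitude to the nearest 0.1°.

≈ 85.3°N, 116.0°W

Convert each endpoint to a unit vector on the sphere (x = cos φ cos λ, y = cos φ sin λ, z = sin φ).
The central angle between the endpoints is δ = arccos(p₁·p₂) ≈ 0.527 rad (30.2°).
Interpolate at f = 1/2 with slerp weights a = sin((1−f)δ)/sin δ ≈ 0.518, b = sin(fδ)/sin δ ≈ 0.518.
p = a·p₁ + b·p₂ ≈ (-0.036, -0.073, 0.997); φ = arcsin(p_z) ≈ 85.34°, λ = atan2(p_y, p_x) ≈ -116.00°.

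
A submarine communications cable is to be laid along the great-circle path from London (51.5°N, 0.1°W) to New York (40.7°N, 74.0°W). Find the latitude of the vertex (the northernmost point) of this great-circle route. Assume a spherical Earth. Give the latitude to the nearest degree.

The great circle lies in the plane with unit normal n̂ = (p₁ × p₂)/|p₁ × p₂|.
Here n̂_z ≈ -0.591; the vertex latitude is φ_max = arccos|n̂_z| ≈ 53.8°.

≈ 54°N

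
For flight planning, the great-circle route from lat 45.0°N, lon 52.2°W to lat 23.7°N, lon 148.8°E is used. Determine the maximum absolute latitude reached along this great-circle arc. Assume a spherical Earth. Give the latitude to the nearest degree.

The great circle lies in the plane with unit normal n̂ = (p₁ × p₂)/|p₁ × p₂|.
Here n̂_z ≈ -0.245; the vertex latitude is φ_max = arccos|n̂_z| ≈ 75.8°.
Check via Clairaut: cos φ_max = |cos φ₁| · sin C = cos(45.0°)·sin(20.3°) ≈ 0.245, again giving ≈ 75.8°.

≈ 76°N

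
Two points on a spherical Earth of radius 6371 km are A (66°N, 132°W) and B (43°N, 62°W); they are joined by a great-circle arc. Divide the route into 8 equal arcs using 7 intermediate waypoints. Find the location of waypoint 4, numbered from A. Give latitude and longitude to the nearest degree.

≈ (59°N, 86°W)

From cos δ = sin φ₁ sin φ₂ + cos φ₁ cos φ₂ cos Δλ, the central angle is δ ≈ 0.760 rad (43.5°).
Interpolate at f = 4/8 with slerp weights a = sin((1−f)δ)/sin δ ≈ 0.538, b = sin(fδ)/sin δ ≈ 0.538.
p = a·p₁ + b·p₂ ≈ (0.038, -0.510, 0.859); φ = arcsin(p_z) ≈ 59.21°, λ = atan2(p_y, p_x) ≈ -85.71°.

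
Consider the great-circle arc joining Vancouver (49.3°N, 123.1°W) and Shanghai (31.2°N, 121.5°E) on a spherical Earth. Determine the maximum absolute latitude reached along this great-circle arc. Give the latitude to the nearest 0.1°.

The great circle lies in the plane with unit normal n̂ = (p₁ × p₂)/|p₁ × p₂|.
Here n̂_z ≈ -0.510; the vertex latitude is φ_max = arccos|n̂_z| ≈ 59.3°.
Check via Clairaut: cos φ_max = |cos φ₁| · sin C = cos(49.3°)·sin(51.4°) ≈ 0.510, again giving ≈ 59.3°.

≈ 59.3°N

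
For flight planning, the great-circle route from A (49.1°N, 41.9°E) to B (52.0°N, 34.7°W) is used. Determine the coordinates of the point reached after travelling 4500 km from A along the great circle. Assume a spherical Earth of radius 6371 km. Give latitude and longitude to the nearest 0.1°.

≈ (54.5°N, 25.6°W)

From cos δ = sin φ₁ sin φ₂ + cos φ₁ cos φ₂ cos Δλ, the central angle is δ ≈ 0.811 rad (46.4°). The total great-circle distance is δ·R ≈ 0.811 × 6371 ≈ 5165 km, so the target fraction is f = 4500/5165 ≈ 0.871.
Interpolate at f ≈ 0.871 with slerp weights a = sin((1−f)δ)/sin δ ≈ 0.144, b = sin(fδ)/sin δ ≈ 0.896.
p = a·p₁ + b·p₂ ≈ (0.523, -0.251, 0.814); φ = arcsin(p_z) ≈ 54.52°, λ = atan2(p_y, p_x) ≈ -25.63°.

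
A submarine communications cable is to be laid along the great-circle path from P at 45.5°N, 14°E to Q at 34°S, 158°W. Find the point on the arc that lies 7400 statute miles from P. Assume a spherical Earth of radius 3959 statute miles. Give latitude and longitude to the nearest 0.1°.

≈ 21.5°N, 134.3°W

The haversine formula gives a central angle δ ≈ 2.914 rad (167.0°) between the endpoints. The total great-circle distance is δ·R ≈ 2.914 × 3959 ≈ 11538 mi, so the target fraction is f = 7400/11538 ≈ 0.641.
Interpolate at f ≈ 0.641 with slerp weights a = sin((1−f)δ)/sin δ ≈ 3.838, b = sin(fδ)/sin δ ≈ 4.241.
p = a·p₁ + b·p₂ ≈ (-0.650, -0.666, 0.366); φ = arcsin(p_z) ≈ 21.46°, λ = atan2(p_y, p_x) ≈ -134.28°.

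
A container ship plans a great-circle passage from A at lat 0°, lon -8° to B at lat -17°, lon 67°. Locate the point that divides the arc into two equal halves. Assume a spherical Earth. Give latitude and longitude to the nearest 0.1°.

≈ lat -10.7°, lon 28.5°

Convert each endpoint to a unit vector on the sphere (x = cos φ cos λ, y = cos φ sin λ, z = sin φ).
The central angle between the endpoints is δ = arccos(p₁·p₂) ≈ 1.321 rad (75.7°).
Interpolate at f = 1/2 with slerp weights a = sin((1−f)δ)/sin δ ≈ 0.633, b = sin(fδ)/sin δ ≈ 0.633.
p = a·p₁ + b·p₂ ≈ (0.863, 0.469, -0.185); φ = arcsin(p_z) ≈ -10.67°, λ = atan2(p_y, p_x) ≈ 28.52°.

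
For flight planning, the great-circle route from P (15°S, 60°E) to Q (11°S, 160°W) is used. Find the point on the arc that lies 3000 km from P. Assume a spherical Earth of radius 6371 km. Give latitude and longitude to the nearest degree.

From cos δ = sin φ₁ sin φ₂ + cos φ₁ cos φ₂ cos Δλ, the central angle is δ ≈ 2.314 rad (132.6°). The total great-circle distance is δ·R ≈ 2.314 × 6371 ≈ 14745 km, so the target fraction is f = 3000/14745 ≈ 0.203.
Interpolate at f ≈ 0.203 with slerp weights a = sin((1−f)δ)/sin δ ≈ 1.308, b = sin(fδ)/sin δ ≈ 0.616.
p = a·p₁ + b·p₂ ≈ (0.063, 0.888, -0.456); φ = arcsin(p_z) ≈ -27.15°, λ = atan2(p_y, p_x) ≈ 85.92°.

≈ (27°S, 86°E)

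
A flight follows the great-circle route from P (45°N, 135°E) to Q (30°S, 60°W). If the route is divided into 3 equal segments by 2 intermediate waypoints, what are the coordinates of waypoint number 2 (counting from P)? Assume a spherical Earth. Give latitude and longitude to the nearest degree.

Write both endpoints as unit vectors p₁, p₂ with components (cos φ cos λ, cos φ sin λ, sin φ).
The central angle between the endpoints is δ = arccos(p₁·p₂) ≈ 2.809 rad (160.9°).
Interpolate at f = 2/3 with slerp weights a = sin((1−f)δ)/sin δ ≈ 2.463, b = sin(fδ)/sin δ ≈ 2.921.
p = a·p₁ + b·p₂ ≈ (0.033, -0.959, 0.281); φ = arcsin(p_z) ≈ 16.35°, λ = atan2(p_y, p_x) ≈ -88.02°.

≈ (16°N, 88°W)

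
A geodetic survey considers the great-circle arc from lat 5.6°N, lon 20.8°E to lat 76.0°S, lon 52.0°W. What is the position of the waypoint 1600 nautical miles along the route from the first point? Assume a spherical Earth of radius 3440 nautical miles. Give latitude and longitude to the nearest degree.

Convert each endpoint to a unit vector on the sphere (x = cos φ cos λ, y = cos φ sin λ, z = sin φ).
The central angle between the endpoints is δ = arccos(p₁·p₂) ≈ 1.594 rad (91.3°). The total great-circle distance is δ·R ≈ 1.594 × 3440 ≈ 5484 nmi, so the target fraction is f = 1600/5484 ≈ 0.292.
Interpolate at f ≈ 0.292 with slerp weights a = sin((1−f)δ)/sin δ ≈ 0.904, b = sin(fδ)/sin δ ≈ 0.449.
p = a·p₁ + b·p₂ ≈ (0.908, 0.234, -0.347); φ = arcsin(p_z) ≈ -20.31°, λ = atan2(p_y, p_x) ≈ 14.45°.

≈ lat 20°S, lon 14°E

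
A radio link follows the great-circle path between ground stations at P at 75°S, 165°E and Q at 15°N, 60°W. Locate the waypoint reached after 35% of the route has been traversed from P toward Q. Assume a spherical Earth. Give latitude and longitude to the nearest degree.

≈ 58°S, 82°W

Write both endpoints as unit vectors p₁, p₂ with components (cos φ cos λ, cos φ sin λ, sin φ).
The central angle between the endpoints is δ = arccos(p₁·p₂) ≈ 2.012 rad (115.3°).
Interpolate at f = 0.35 with slerp weights a = sin((1−f)δ)/sin δ ≈ 1.068, b = sin(fδ)/sin δ ≈ 0.716.
p = a·p₁ + b·p₂ ≈ (0.079, -0.527, -0.846); φ = arcsin(p_z) ≈ -57.78°, λ = atan2(p_y, p_x) ≈ -81.50°.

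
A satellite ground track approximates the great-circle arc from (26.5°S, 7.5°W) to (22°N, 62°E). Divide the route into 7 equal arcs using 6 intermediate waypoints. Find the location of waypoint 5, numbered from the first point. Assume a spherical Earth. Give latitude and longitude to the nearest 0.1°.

Write both endpoints as unit vectors p₁, p₂ with components (cos φ cos λ, cos φ sin λ, sin φ).
The central angle between the endpoints is δ = arccos(p₁·p₂) ≈ 1.447 rad (82.9°).
Interpolate at f = 5/7 with slerp weights a = sin((1−f)δ)/sin δ ≈ 0.405, b = sin(fδ)/sin δ ≈ 0.866.
p = a·p₁ + b·p₂ ≈ (0.736, 0.661, 0.144); φ = arcsin(p_z) ≈ 8.26°, λ = atan2(p_y, p_x) ≈ 41.94°.

≈ (8.3°N, 41.9°E)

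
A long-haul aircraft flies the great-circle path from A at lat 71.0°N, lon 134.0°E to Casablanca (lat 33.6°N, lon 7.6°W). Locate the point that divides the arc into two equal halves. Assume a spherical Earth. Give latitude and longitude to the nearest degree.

≈ lat 68°N, lon 12°E

Convert each endpoint to a unit vector on the sphere (x = cos φ cos λ, y = cos φ sin λ, z = sin φ).
The central angle between the endpoints is δ = arccos(p₁·p₂) ≈ 1.255 rad (71.9°).
Interpolate at f = 1/2 with slerp weights a = sin((1−f)δ)/sin δ ≈ 0.618, b = sin(fδ)/sin δ ≈ 0.618.
p = a·p₁ + b·p₂ ≈ (0.370, 0.077, 0.926); φ = arcsin(p_z) ≈ 67.79°, λ = atan2(p_y, p_x) ≈ 11.69°.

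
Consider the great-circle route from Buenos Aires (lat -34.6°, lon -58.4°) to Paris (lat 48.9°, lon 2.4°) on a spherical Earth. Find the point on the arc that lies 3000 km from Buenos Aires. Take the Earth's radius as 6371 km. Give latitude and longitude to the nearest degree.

The haversine formula gives a central angle δ ≈ 1.735 rad (99.4°) between the endpoints. The total great-circle distance is δ·R ≈ 1.735 × 6371 ≈ 11057 km, so the target fraction is f = 3000/11057 ≈ 0.271.
Interpolate at f ≈ 0.271 with slerp weights a = sin((1−f)δ)/sin δ ≈ 0.967, b = sin(fδ)/sin δ ≈ 0.460.
p = a·p₁ + b·p₂ ≈ (0.719, -0.665, -0.202); φ = arcsin(p_z) ≈ -11.67°, λ = atan2(p_y, p_x) ≈ -42.77°.

≈ lat -12°, lon -43°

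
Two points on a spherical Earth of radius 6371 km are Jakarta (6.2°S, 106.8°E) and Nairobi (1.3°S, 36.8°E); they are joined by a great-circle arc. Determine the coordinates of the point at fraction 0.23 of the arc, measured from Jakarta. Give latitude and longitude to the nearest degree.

Convert each endpoint to a unit vector on the sphere (x = cos φ cos λ, y = cos φ sin λ, z = sin φ).
The central angle between the endpoints is δ = arccos(p₁·p₂) ≈ 1.221 rad (70.0°).
Interpolate at f = 0.23 with slerp weights a = sin((1−f)δ)/sin δ ≈ 0.860, b = sin(fδ)/sin δ ≈ 0.295.
p = a·p₁ + b·p₂ ≈ (-0.011, 0.995, -0.100); φ = arcsin(p_z) ≈ -5.71°, λ = atan2(p_y, p_x) ≈ 90.62°.

≈ 6°S, 91°E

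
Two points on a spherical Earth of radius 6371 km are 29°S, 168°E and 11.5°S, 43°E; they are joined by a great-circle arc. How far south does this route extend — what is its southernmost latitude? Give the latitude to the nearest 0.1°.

The great circle lies in the plane with unit normal n̂ = (p₁ × p₂)/|p₁ × p₂|.
Here n̂_z ≈ -0.764; the vertex latitude is φ_max = arccos|n̂_z| ≈ 40.2°.
Check via Clairaut: cos φ_max = |cos φ₁| · sin C = cos(29.0°)·sin(119.1°) ≈ 0.764, again giving ≈ 40.2°.

≈ 40.2°S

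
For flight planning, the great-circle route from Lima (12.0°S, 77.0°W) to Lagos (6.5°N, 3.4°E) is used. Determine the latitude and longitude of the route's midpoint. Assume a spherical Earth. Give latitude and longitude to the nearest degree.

Convert each endpoint to a unit vector on the sphere (x = cos φ cos λ, y = cos φ sin λ, z = sin φ).
The central angle between the endpoints is δ = arccos(p₁·p₂) ≈ 1.432 rad (82.0°).
Interpolate at f = 1/2 with slerp weights a = sin((1−f)δ)/sin δ ≈ 0.663, b = sin(fδ)/sin δ ≈ 0.663.
p = a·p₁ + b·p₂ ≈ (0.803, -0.593, -0.063); φ = arcsin(p_z) ≈ -3.60°, λ = atan2(p_y, p_x) ≈ -36.42°.

≈ (4°S, 36°W)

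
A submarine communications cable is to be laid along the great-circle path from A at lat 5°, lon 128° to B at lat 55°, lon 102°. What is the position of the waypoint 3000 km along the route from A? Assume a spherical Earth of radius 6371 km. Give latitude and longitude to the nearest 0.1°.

≈ lat 30.5°, lon 118.6°

The haversine formula gives a central angle δ ≈ 0.946 rad (54.2°) between the endpoints. The total great-circle distance is δ·R ≈ 0.946 × 6371 ≈ 6027 km, so the target fraction is f = 3000/6027 ≈ 0.498.
Interpolate at f ≈ 0.498 with slerp weights a = sin((1−f)δ)/sin δ ≈ 0.564, b = sin(fδ)/sin δ ≈ 0.559.
p = a·p₁ + b·p₂ ≈ (-0.413, 0.757, 0.507); φ = arcsin(p_z) ≈ 30.49°, λ = atan2(p_y, p_x) ≈ 118.61°.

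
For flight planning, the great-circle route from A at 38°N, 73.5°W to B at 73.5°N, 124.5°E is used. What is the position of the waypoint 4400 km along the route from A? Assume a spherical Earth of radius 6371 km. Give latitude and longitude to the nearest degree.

Write both endpoints as unit vectors p₁, p₂ with components (cos φ cos λ, cos φ sin λ, sin φ).
The central angle between the endpoints is δ = arccos(p₁·p₂) ≈ 1.184 rad (67.8°). The total great-circle distance is δ·R ≈ 1.184 × 6371 ≈ 7542 km, so the target fraction is f = 4400/7542 ≈ 0.583.
Interpolate at f ≈ 0.583 with slerp weights a = sin((1−f)δ)/sin δ ≈ 0.511, b = sin(fδ)/sin δ ≈ 0.688.
p = a·p₁ + b·p₂ ≈ (0.004, -0.225, 0.974); φ = arcsin(p_z) ≈ 76.98°, λ = atan2(p_y, p_x) ≈ -89.05°.

≈ 77°N, 89°W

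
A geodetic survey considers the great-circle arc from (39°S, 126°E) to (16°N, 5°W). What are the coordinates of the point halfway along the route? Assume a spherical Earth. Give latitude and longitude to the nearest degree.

Write both endpoints as unit vectors p₁, p₂ with components (cos φ cos λ, cos φ sin λ, sin φ).
The central angle between the endpoints is δ = arccos(p₁·p₂) ≈ 2.296 rad (131.6°).
Interpolate at f = 1/2 with slerp weights a = sin((1−f)δ)/sin δ ≈ 1.219, b = sin(fδ)/sin δ ≈ 1.219.
p = a·p₁ + b·p₂ ≈ (0.611, 0.664, -0.431); φ = arcsin(p_z) ≈ -25.54°, λ = atan2(p_y, p_x) ≈ 47.42°.

≈ (26°S, 47°E)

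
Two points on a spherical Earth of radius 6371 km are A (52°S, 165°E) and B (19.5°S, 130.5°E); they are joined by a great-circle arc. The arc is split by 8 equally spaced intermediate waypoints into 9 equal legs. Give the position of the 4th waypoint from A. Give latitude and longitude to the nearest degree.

≈ (39°S, 146°E)

From cos δ = sin φ₁ sin φ₂ + cos φ₁ cos φ₂ cos Δλ, the central angle is δ ≈ 0.736 rad (42.2°).
Interpolate at f = 4/9 with slerp weights a = sin((1−f)δ)/sin δ ≈ 0.592, b = sin(fδ)/sin δ ≈ 0.479.
p = a·p₁ + b·p₂ ≈ (-0.645, 0.437, -0.626); φ = arcsin(p_z) ≈ -38.79°, λ = atan2(p_y, p_x) ≈ 145.86°.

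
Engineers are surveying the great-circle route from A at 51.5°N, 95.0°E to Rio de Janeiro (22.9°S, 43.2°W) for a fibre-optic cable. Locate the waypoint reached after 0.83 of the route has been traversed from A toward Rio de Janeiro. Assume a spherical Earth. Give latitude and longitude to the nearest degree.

≈ 4°S, 29°W

Convert each endpoint to a unit vector on the sphere (x = cos φ cos λ, y = cos φ sin λ, z = sin φ).
The central angle between the endpoints is δ = arccos(p₁·p₂) ≈ 2.392 rad (137.1°).
Interpolate at f = 0.83 with slerp weights a = sin((1−f)δ)/sin δ ≈ 0.581, b = sin(fδ)/sin δ ≈ 1.343.
p = a·p₁ + b·p₂ ≈ (0.871, -0.487, -0.068); φ = arcsin(p_z) ≈ -3.92°, λ = atan2(p_y, p_x) ≈ -29.23°.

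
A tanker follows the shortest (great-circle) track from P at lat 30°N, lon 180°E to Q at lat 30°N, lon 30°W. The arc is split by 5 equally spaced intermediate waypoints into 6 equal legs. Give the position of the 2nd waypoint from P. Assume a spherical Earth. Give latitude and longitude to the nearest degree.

Write both endpoints as unit vectors p₁, p₂ with components (cos φ cos λ, cos φ sin λ, sin φ).
The central angle between the endpoints is δ = arccos(p₁·p₂) ≈ 1.982 rad (113.5°).
Interpolate at f = 2/6 with slerp weights a = sin((1−f)δ)/sin δ ≈ 1.057, b = sin(fδ)/sin δ ≈ 0.669.
p = a·p₁ + b·p₂ ≈ (-0.413, -0.290, 0.863); φ = arcsin(p_z) ≈ 59.68°, λ = atan2(p_y, p_x) ≈ -144.97°.

≈ lat 60°N, lon 145°W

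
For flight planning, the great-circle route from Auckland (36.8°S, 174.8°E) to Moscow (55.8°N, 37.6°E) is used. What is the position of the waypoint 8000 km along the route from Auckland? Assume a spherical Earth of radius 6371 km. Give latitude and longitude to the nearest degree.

The haversine formula gives a central angle δ ≈ 2.542 rad (145.7°) between the endpoints. The total great-circle distance is δ·R ≈ 2.542 × 6371 ≈ 16196 km, so the target fraction is f = 8000/16196 ≈ 0.494.
Interpolate at f ≈ 0.494 with slerp weights a = sin((1−f)δ)/sin δ ≈ 1.701, b = sin(fδ)/sin δ ≈ 1.685.
p = a·p₁ + b·p₂ ≈ (-0.606, 0.701, 0.375); φ = arcsin(p_z) ≈ 22.01°, λ = atan2(p_y, p_x) ≈ 130.84°.

≈ 22°N, 131°E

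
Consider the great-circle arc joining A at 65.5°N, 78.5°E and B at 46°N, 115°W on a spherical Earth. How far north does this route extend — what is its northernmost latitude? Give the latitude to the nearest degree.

The great circle lies in the plane with unit normal n̂ = (p₁ × p₂)/|p₁ × p₂|.
Here n̂_z ≈ +0.073; the vertex latitude is φ_max = arccos|n̂_z| ≈ 85.8°.
Check via Clairaut: cos φ_max = |cos φ₁| · sin C = cos(65.5°)·sin(10.1°) ≈ 0.073, again giving ≈ 85.8°.

≈ 86°N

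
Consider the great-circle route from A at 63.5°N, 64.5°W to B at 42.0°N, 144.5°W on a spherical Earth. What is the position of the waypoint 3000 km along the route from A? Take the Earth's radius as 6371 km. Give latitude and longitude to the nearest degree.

Convert each endpoint to a unit vector on the sphere (x = cos φ cos λ, y = cos φ sin λ, z = sin φ).
The central angle between the endpoints is δ = arccos(p₁·p₂) ≈ 0.855 rad (49.0°). The total great-circle distance is δ·R ≈ 0.855 × 6371 ≈ 5446 km, so the target fraction is f = 3000/5446 ≈ 0.551.
Interpolate at f ≈ 0.551 with slerp weights a = sin((1−f)δ)/sin δ ≈ 0.496, b = sin(fδ)/sin δ ≈ 0.601.
p = a·p₁ + b·p₂ ≈ (-0.268, -0.459, 0.847); φ = arcsin(p_z) ≈ 57.85°, λ = atan2(p_y, p_x) ≈ -120.30°.

≈ 58°N, 120°W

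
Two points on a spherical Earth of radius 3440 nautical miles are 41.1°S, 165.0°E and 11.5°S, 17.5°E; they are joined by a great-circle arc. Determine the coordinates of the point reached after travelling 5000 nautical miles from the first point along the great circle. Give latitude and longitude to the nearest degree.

≈ 42°S, 39°E

Write both endpoints as unit vectors p₁, p₂ with components (cos φ cos λ, cos φ sin λ, sin φ).
The central angle between the endpoints is δ = arccos(p₁·p₂) ≈ 2.085 rad (119.5°). The total great-circle distance is δ·R ≈ 2.085 × 3440 ≈ 7172 nmi, so the target fraction is f = 5000/7172 ≈ 0.697.
Interpolate at f ≈ 0.697 with slerp weights a = sin((1−f)δ)/sin δ ≈ 0.678, b = sin(fδ)/sin δ ≈ 1.141.
p = a·p₁ + b·p₂ ≈ (0.573, 0.468, -0.673); φ = arcsin(p_z) ≈ -42.30°, λ = atan2(p_y, p_x) ≈ 39.28°.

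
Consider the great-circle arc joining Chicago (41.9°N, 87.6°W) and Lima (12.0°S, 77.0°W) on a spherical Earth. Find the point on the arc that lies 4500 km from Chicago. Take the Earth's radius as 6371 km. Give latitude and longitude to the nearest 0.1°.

≈ 2.1°N, 79.4°W

Convert each endpoint to a unit vector on the sphere (x = cos φ cos λ, y = cos φ sin λ, z = sin φ).
The central angle between the endpoints is δ = arccos(p₁·p₂) ≈ 0.956 rad (54.8°). The total great-circle distance is δ·R ≈ 0.956 × 6371 ≈ 6091 km, so the target fraction is f = 4500/6091 ≈ 0.739.
Interpolate at f ≈ 0.739 with slerp weights a = sin((1−f)δ)/sin δ ≈ 0.302, b = sin(fδ)/sin δ ≈ 0.795.
p = a·p₁ + b·p₂ ≈ (0.184, -0.982, 0.037); φ = arcsin(p_z) ≈ 2.11°, λ = atan2(p_y, p_x) ≈ -79.38°.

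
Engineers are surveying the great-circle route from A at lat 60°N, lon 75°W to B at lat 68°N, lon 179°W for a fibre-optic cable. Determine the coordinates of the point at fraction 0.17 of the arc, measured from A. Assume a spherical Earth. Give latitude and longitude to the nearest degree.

Convert each endpoint to a unit vector on the sphere (x = cos φ cos λ, y = cos φ sin λ, z = sin φ).
The central angle between the endpoints is δ = arccos(p₁·p₂) ≈ 0.711 rad (40.7°).
Interpolate at f = 0.17 with slerp weights a = sin((1−f)δ)/sin δ ≈ 0.853, b = sin(fδ)/sin δ ≈ 0.185.
p = a·p₁ + b·p₂ ≈ (0.041, -0.413, 0.910); φ = arcsin(p_z) ≈ 65.48°, λ = atan2(p_y, p_x) ≈ -84.31°.

≈ lat 65°N, lon 84°W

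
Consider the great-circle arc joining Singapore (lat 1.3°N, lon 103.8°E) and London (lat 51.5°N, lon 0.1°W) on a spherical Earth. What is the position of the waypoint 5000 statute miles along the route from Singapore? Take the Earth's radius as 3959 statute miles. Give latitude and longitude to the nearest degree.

Convert each endpoint to a unit vector on the sphere (x = cos φ cos λ, y = cos φ sin λ, z = sin φ).
The central angle between the endpoints is δ = arccos(p₁·p₂) ≈ 1.703 rad (97.6°). The total great-circle distance is δ·R ≈ 1.703 × 3959 ≈ 6742 mi, so the target fraction is f = 5000/6742 ≈ 0.742.
Interpolate at f ≈ 0.742 with slerp weights a = sin((1−f)δ)/sin δ ≈ 0.430, b = sin(fδ)/sin δ ≈ 0.961.
p = a·p₁ + b·p₂ ≈ (0.496, 0.416, 0.762); φ = arcsin(p_z) ≈ 49.65°, λ = atan2(p_y, p_x) ≈ 39.99°.

≈ lat 50°N, lon 40°E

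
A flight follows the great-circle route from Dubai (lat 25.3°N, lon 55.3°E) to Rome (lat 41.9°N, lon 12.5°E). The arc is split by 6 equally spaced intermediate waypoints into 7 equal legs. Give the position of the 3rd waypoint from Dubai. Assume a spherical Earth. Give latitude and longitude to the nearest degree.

≈ lat 34°N, lon 39°E

From cos δ = sin φ₁ sin φ₂ + cos φ₁ cos φ₂ cos Δλ, the central angle is δ ≈ 0.677 rad (38.8°).
Interpolate at f = 3/7 with slerp weights a = sin((1−f)δ)/sin δ ≈ 0.602, b = sin(fδ)/sin δ ≈ 0.457.
p = a·p₁ + b·p₂ ≈ (0.642, 0.521, 0.562); φ = arcsin(p_z) ≈ 34.22°, λ = atan2(p_y, p_x) ≈ 39.08°.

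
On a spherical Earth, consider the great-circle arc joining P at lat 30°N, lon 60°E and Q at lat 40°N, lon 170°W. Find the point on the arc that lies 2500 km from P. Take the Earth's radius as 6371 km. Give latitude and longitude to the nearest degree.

≈ lat 47°N, lon 79°E

Write both endpoints as unit vectors p₁, p₂ with components (cos φ cos λ, cos φ sin λ, sin φ).
The central angle between the endpoints is δ = arccos(p₁·p₂) ≈ 1.676 rad (96.0°). The total great-circle distance is δ·R ≈ 1.676 × 6371 ≈ 10678 km, so the target fraction is f = 2500/10678 ≈ 0.234.
Interpolate at f ≈ 0.234 with slerp weights a = sin((1−f)δ)/sin δ ≈ 0.964, b = sin(fδ)/sin δ ≈ 0.385.
p = a·p₁ + b·p₂ ≈ (0.127, 0.672, 0.729); φ = arcsin(p_z) ≈ 46.83°, λ = atan2(p_y, p_x) ≈ 79.26°.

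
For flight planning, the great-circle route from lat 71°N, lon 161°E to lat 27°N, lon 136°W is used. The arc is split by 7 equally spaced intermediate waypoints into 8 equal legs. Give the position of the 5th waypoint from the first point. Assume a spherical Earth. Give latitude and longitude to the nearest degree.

≈ lat 46°N, lon 146°W

Write both endpoints as unit vectors p₁, p₂ with components (cos φ cos λ, cos φ sin λ, sin φ).
The central angle between the endpoints is δ = arccos(p₁·p₂) ≈ 0.975 rad (55.9°).
Interpolate at f = 5/8 with slerp weights a = sin((1−f)δ)/sin δ ≈ 0.432, b = sin(fδ)/sin δ ≈ 0.692.
p = a·p₁ + b·p₂ ≈ (-0.576, -0.382, 0.722); φ = arcsin(p_z) ≈ 46.25°, λ = atan2(p_y, p_x) ≈ -146.44°.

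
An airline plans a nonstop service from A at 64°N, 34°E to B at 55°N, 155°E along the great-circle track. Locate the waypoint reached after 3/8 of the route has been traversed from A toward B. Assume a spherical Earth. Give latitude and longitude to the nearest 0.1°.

≈ 74.2°N, 84.2°E

Convert each endpoint to a unit vector on the sphere (x = cos φ cos λ, y = cos φ sin λ, z = sin φ).
The central angle between the endpoints is δ = arccos(p₁·p₂) ≈ 0.919 rad (52.6°).
Interpolate at f = 3/8 with slerp weights a = sin((1−f)δ)/sin δ ≈ 0.683, b = sin(fδ)/sin δ ≈ 0.425.
p = a·p₁ + b·p₂ ≈ (0.027, 0.271, 0.962); φ = arcsin(p_z) ≈ 74.22°, λ = atan2(p_y, p_x) ≈ 84.20°.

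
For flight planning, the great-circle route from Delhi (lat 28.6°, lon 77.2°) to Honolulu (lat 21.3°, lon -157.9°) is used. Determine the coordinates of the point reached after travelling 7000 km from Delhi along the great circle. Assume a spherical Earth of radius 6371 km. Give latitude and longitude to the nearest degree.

≈ lat 43°, lon 156°

Write both endpoints as unit vectors p₁, p₂ with components (cos φ cos λ, cos φ sin λ, sin φ).
The central angle between the endpoints is δ = arccos(p₁·p₂) ≈ 1.869 rad (107.1°). The total great-circle distance is δ·R ≈ 1.869 × 6371 ≈ 11910 km, so the target fraction is f = 7000/11910 ≈ 0.588.
Interpolate at f ≈ 0.588 with slerp weights a = sin((1−f)δ)/sin δ ≈ 0.729, b = sin(fδ)/sin δ ≈ 0.932.
p = a·p₁ + b·p₂ ≈ (-0.663, 0.297, 0.687); φ = arcsin(p_z) ≈ 43.42°, λ = atan2(p_y, p_x) ≈ 155.83°.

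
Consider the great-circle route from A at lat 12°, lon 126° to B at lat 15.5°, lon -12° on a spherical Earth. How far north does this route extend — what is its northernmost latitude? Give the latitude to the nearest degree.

The great circle lies in the plane with unit normal n̂ = (p₁ × p₂)/|p₁ × p₂|.
Here n̂_z ≈ -0.825; the vertex latitude is φ_max = arccos|n̂_z| ≈ 34.4°.
Check via Clairaut: cos φ_max = |cos φ₁| · sin C = cos(12.0°)·sin(57.5°) ≈ 0.825, again giving ≈ 34.4°.

≈ 34°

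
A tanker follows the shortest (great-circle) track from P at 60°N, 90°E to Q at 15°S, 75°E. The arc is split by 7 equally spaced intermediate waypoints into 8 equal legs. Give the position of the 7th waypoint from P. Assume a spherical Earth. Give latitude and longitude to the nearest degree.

≈ 6°S, 76°E

Convert each endpoint to a unit vector on the sphere (x = cos φ cos λ, y = cos φ sin λ, z = sin φ).
The central angle between the endpoints is δ = arccos(p₁·p₂) ≈ 1.326 rad (76.0°).
Interpolate at f = 7/8 with slerp weights a = sin((1−f)δ)/sin δ ≈ 0.170, b = sin(fδ)/sin δ ≈ 0.945.
p = a·p₁ + b·p₂ ≈ (0.236, 0.967, -0.097); φ = arcsin(p_z) ≈ -5.59°, λ = atan2(p_y, p_x) ≈ 76.27°.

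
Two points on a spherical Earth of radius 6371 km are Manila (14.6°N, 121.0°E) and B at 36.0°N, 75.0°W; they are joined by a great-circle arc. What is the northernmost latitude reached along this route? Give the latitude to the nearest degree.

≈ 74°N

The great circle lies in the plane with unit normal n̂ = (p₁ × p₂)/|p₁ × p₂|.
Here n̂_z ≈ +0.271; the vertex latitude is φ_max = arccos|n̂_z| ≈ 74.3°.
Check via Clairaut: cos φ_max = |cos φ₁| · sin C = cos(14.6°)·sin(16.3°) ≈ 0.271, again giving ≈ 74.3°.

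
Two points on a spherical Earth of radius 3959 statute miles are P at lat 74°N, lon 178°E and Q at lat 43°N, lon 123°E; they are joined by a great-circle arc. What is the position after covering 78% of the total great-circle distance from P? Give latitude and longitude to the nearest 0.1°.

Convert each endpoint to a unit vector on the sphere (x = cos φ cos λ, y = cos φ sin λ, z = sin φ).
The central angle between the endpoints is δ = arccos(p₁·p₂) ≈ 0.690 rad (39.5°).
Interpolate at f = 0.78 with slerp weights a = sin((1−f)δ)/sin δ ≈ 0.238, b = sin(fδ)/sin δ ≈ 0.805.
p = a·p₁ + b·p₂ ≈ (-0.386, 0.496, 0.778); φ = arcsin(p_z) ≈ 51.04°, λ = atan2(p_y, p_x) ≈ 127.89°.

≈ lat 51.0°N, lon 127.9°E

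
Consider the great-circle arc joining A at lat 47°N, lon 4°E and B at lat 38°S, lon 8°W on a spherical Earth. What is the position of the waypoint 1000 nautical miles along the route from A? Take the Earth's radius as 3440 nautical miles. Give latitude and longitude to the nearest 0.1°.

Convert each endpoint to a unit vector on the sphere (x = cos φ cos λ, y = cos φ sin λ, z = sin φ).
The central angle between the endpoints is δ = arccos(p₁·p₂) ≈ 1.495 rad (85.7°). The total great-circle distance is δ·R ≈ 1.495 × 3440 ≈ 5144 nmi, so the target fraction is f = 1000/5144 ≈ 0.194.
Interpolate at f ≈ 0.194 with slerp weights a = sin((1−f)δ)/sin δ ≈ 0.936, b = sin(fδ)/sin δ ≈ 0.287.
p = a·p₁ + b·p₂ ≈ (0.861, 0.013, 0.508); φ = arcsin(p_z) ≈ 30.52°, λ = atan2(p_y, p_x) ≈ 0.87°.

≈ lat 30.5°N, lon 0.9°E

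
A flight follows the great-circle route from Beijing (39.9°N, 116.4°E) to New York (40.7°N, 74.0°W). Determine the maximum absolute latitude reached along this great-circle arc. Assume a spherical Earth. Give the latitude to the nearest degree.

≈ 84°N

The great circle lies in the plane with unit normal n̂ = (p₁ × p₂)/|p₁ × p₂|.
Here n̂_z ≈ +0.106; the vertex latitude is φ_max = arccos|n̂_z| ≈ 83.9°.
Check via Clairaut: cos φ_max = |cos φ₁| · sin C = cos(39.9°)·sin(8.0°) ≈ 0.106, again giving ≈ 83.9°.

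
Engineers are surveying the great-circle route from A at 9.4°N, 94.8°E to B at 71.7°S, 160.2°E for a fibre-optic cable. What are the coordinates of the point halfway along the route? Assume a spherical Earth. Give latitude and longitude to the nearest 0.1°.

Write both endpoints as unit vectors p₁, p₂ with components (cos φ cos λ, cos φ sin λ, sin φ).
The central angle between the endpoints is δ = arccos(p₁·p₂) ≈ 1.597 rad (91.5°).
Interpolate at f = 1/2 with slerp weights a = sin((1−f)δ)/sin δ ≈ 0.717, b = sin(fδ)/sin δ ≈ 0.717.
p = a·p₁ + b·p₂ ≈ (-0.271, 0.781, -0.563); φ = arcsin(p_z) ≈ -34.28°, λ = atan2(p_y, p_x) ≈ 109.13°.

≈ 34.3°S, 109.1°E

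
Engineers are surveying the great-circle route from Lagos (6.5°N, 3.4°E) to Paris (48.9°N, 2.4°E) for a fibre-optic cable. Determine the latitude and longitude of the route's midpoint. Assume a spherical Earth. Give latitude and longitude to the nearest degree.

≈ 28°N, 3°E

Write both endpoints as unit vectors p₁, p₂ with components (cos φ cos λ, cos φ sin λ, sin φ).
The central angle between the endpoints is δ = arccos(p₁·p₂) ≈ 0.740 rad (42.4°).
Interpolate at f = 1/2 with slerp weights a = sin((1−f)δ)/sin δ ≈ 0.536, b = sin(fδ)/sin δ ≈ 0.536.
p = a·p₁ + b·p₂ ≈ (0.884, 0.046, 0.465); φ = arcsin(p_z) ≈ 27.70°, λ = atan2(p_y, p_x) ≈ 3.00°.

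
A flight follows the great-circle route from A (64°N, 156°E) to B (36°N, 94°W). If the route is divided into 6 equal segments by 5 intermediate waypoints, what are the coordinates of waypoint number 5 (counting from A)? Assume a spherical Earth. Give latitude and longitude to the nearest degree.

Write both endpoints as unit vectors p₁, p₂ with components (cos φ cos λ, cos φ sin λ, sin φ).
The central angle between the endpoints is δ = arccos(p₁·p₂) ≈ 1.152 rad (66.0°).
Interpolate at f = 5/6 with slerp weights a = sin((1−f)δ)/sin δ ≈ 0.209, b = sin(fδ)/sin δ ≈ 0.897.
p = a·p₁ + b·p₂ ≈ (-0.134, -0.686, 0.715); φ = arcsin(p_z) ≈ 45.62°, λ = atan2(p_y, p_x) ≈ -101.07°.

≈ (46°N, 101°W)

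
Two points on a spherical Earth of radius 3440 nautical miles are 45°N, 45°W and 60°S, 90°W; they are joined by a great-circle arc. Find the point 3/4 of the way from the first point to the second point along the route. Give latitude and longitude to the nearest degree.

≈ 35°S, 72°W

Convert each endpoint to a unit vector on the sphere (x = cos φ cos λ, y = cos φ sin λ, z = sin φ).
The central angle between the endpoints is δ = arccos(p₁·p₂) ≈ 1.942 rad (111.2°).
Interpolate at f = 3/4 with slerp weights a = sin((1−f)δ)/sin δ ≈ 0.501, b = sin(fδ)/sin δ ≈ 1.066.
p = a·p₁ + b·p₂ ≈ (0.250, -0.783, -0.569); φ = arcsin(p_z) ≈ -34.69°, λ = atan2(p_y, p_x) ≈ -72.28°.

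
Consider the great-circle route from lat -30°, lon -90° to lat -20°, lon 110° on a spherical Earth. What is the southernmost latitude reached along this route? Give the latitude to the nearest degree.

≈ -70°

The great circle lies in the plane with unit normal n̂ = (p₁ × p₂)/|p₁ × p₂|.
Here n̂_z ≈ -0.346; the vertex latitude is φ_max = arccos|n̂_z| ≈ 69.8°.
Check via Clairaut: cos φ_max = |cos φ₁| · sin C = cos(30.0°)·sin(156.5°) ≈ 0.346, again giving ≈ 69.8°.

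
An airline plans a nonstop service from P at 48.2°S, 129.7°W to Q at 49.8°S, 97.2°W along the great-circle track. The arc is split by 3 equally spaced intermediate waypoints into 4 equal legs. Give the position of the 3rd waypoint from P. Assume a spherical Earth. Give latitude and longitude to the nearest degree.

Write both endpoints as unit vectors p₁, p₂ with components (cos φ cos λ, cos φ sin λ, sin φ).
The central angle between the endpoints is δ = arccos(p₁·p₂) ≈ 0.370 rad (21.2°).
Interpolate at f = 3/4 with slerp weights a = sin((1−f)δ)/sin δ ≈ 0.255, b = sin(fδ)/sin δ ≈ 0.758.
p = a·p₁ + b·p₂ ≈ (-0.170, -0.616, -0.769); φ = arcsin(p_z) ≈ -50.27°, λ = atan2(p_y, p_x) ≈ -105.43°.

≈ 50°S, 105°W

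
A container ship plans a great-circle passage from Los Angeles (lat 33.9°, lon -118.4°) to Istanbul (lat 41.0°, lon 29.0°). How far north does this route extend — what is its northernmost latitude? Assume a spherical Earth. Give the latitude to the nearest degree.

≈ 70°

The great circle lies in the plane with unit normal n̂ = (p₁ × p₂)/|p₁ × p₂|.
Here n̂_z ≈ +0.342; the vertex latitude is φ_max = arccos|n̂_z| ≈ 70.0°.
Check via Clairaut: cos φ_max = |cos φ₁| · sin C = cos(33.9°)·sin(24.3°) ≈ 0.342, again giving ≈ 70.0°.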